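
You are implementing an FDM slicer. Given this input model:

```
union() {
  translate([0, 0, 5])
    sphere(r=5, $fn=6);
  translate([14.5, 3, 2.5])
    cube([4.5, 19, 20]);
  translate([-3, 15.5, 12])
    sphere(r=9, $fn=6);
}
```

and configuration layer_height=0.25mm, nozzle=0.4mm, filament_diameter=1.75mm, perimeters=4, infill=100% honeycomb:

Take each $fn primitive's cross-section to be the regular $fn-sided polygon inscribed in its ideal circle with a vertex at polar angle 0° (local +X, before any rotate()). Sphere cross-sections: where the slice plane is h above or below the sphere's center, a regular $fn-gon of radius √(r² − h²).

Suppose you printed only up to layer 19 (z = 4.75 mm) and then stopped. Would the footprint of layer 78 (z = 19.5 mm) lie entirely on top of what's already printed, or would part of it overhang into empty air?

entirely on top

Compare the two slices. At z = 4.75: the r=5 sphere contributes a regular 6-gon of circumradius √(5²−0.25²) = 4.994 (area = (6/2)·4.994²·sin(360°/6) = 64.79 mm²); the 4.5×19 cube at (14.5, 3) contributes its full rectangle (area 85.50 mm²); the r=9 sphere at (-3, 15.5) contributes a regular 6-gon of circumradius √(9²−7.25²) = 5.333 (area = (6/2)·5.333²·sin(360°/6) = 73.88 mm²); Combining (union): the 3 present regions are separate (no shared area or edge), so areas and boundary lengths simply add and each stays a separate island — area = 224.17 mm². At z = 19.5: the sphere is not intersected at this z (|z−center|=14.500 > r=5); the 4.5×19 cube at (14.5, 3) contributes its full rectangle (area 85.50 mm²); the sphere at (-3, 15.5): section is a regular 6-gon, circumradius = √(r²−h²) = √(9²−7.5²) = 4.975 (area = (6/2)·4.975²·sin(360°/6) = 64.30 mm²); Merging all regions: the 2 present regions are separate (no shared area or edge), so areas and boundary lengths simply add and each stays a separate island — area = 149.80 mm². Checking containment: the cross-section at z = 19.5 is a subset of the cross-section at z = 4.75.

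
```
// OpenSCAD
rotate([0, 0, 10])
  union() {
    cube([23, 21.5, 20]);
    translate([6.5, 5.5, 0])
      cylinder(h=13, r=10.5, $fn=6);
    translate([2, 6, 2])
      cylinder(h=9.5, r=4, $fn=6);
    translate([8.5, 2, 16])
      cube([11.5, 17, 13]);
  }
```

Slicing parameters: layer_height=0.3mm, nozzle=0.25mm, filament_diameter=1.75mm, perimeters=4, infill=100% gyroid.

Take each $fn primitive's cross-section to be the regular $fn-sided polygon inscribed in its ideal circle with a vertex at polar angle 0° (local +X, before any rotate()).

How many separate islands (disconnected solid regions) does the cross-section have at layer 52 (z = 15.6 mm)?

At z = 15.6 mm: the 23×21.5 cube contributes its full rectangle; the cylinder at (6.5, 5.5) is not intersected at this z (z outside [0, 13]); the cylinder at (2, 6) is not intersected at this z (z outside [2, 11.5]); the cube at (8.5, 2) is not intersected at this z (z outside [16, 29]); Merging all regions: only the 23×21.5 cube is present, so the union is just that shape — 1 connected region; (whole slice rotated 10° about Z — lengths, areas and connectivity unchanged). Overall, the cross-section is a single solid region. Island count = 1.

1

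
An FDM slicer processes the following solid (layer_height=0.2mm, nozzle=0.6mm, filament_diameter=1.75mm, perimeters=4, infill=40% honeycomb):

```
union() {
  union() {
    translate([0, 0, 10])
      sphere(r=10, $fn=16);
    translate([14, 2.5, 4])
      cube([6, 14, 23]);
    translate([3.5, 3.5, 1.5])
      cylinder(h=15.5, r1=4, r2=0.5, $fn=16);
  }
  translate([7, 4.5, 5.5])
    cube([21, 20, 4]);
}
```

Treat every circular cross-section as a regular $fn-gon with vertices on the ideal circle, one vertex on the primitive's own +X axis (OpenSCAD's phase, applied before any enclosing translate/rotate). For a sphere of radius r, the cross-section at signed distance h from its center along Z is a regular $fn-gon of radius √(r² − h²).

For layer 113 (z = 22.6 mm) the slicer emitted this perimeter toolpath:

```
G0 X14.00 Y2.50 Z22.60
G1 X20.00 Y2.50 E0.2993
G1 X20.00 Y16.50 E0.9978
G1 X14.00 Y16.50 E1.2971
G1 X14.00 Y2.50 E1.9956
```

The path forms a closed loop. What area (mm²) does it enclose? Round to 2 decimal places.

84.00 mm²

Apply the shoelace formula to the sequence of (X, Y) vertices; enclosed area = 84.00 mm².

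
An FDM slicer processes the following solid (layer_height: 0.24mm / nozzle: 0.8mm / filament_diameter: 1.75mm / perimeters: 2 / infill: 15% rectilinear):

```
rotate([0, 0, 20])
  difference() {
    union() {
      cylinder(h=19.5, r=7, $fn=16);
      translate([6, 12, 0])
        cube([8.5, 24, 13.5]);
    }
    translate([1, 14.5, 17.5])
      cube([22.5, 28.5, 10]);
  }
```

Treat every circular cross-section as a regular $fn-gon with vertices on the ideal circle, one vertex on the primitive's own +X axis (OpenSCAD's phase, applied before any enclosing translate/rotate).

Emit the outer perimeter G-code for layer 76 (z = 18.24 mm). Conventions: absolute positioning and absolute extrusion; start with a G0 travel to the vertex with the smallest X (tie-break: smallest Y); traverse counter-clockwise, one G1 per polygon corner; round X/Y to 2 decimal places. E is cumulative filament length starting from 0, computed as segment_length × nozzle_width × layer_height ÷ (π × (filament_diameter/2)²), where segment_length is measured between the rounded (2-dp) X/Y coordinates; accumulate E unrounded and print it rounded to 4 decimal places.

At z = 18.24 mm: the r=7 cylinder gives a regular 16-gon of circumradius 7 (constant along its height); the cube at (6, 12) is not intersected at this z (z outside [0, 13.5]); Merging all regions: only the r=7 cylinder is present, so the union is just that shape — 1 connected region; the cube at (1, 14.5) is present — its section is the full 22.5×28.5 rectangle; Taking the first minus the rest: starting from that combined region, the 22.5×28.5 cube at (1, 14.5) misses the remaining region (no effect) — 1 connected region; (rotated 20° about Z; rotation is an isometry so areas/perimeters/island counts are preserved). The outline is a single polygon with 16 vertices. Extrusion per mm of travel: 0.8 × 0.24 / (π × 0.875²) = 0.079824. Accumulating E over each segment gives final E = 3.4876.

G0 X-6.99 Y0.31 Z18.24
G1 X-6.58 Y-2.39 E0.2180
G1 X-5.16 Y-4.73 E0.4365
G1 X-2.96 Y-6.34 E0.6541
G1 X-0.31 Y-6.99 E0.8719
G1 X2.39 Y-6.58 E1.0899
G1 X4.73 Y-5.16 E1.3084
G1 X6.34 Y-2.96 E1.5260
G1 X6.99 Y-0.31 E1.7438
G1 X6.58 Y2.39 E1.9618
G1 X5.16 Y4.73 E2.1803
G1 X2.96 Y6.34 E2.3979
G1 X0.31 Y6.99 E2.6157
G1 X-2.39 Y6.58 E2.8337
G1 X-4.73 Y5.16 E3.0522
G1 X-6.34 Y2.96 E3.2698
G1 X-6.99 Y0.31 E3.4876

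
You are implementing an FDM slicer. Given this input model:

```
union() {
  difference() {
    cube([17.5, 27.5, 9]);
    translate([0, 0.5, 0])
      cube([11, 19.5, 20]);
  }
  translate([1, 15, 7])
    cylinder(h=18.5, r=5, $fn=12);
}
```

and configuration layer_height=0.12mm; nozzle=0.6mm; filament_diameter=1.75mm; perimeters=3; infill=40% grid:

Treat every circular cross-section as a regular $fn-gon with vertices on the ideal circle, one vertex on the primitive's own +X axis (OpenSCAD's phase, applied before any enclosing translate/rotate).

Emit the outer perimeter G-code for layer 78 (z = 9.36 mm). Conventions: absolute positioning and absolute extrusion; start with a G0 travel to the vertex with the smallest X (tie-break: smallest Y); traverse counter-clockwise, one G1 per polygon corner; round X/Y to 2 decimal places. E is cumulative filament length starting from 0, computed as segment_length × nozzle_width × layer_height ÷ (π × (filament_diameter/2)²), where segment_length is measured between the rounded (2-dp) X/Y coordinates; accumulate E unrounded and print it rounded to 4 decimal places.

At z = 9.36 mm: the cube is not intersected at this z (z outside [0, 9]); the cube at (0, 0.5) (footprint 11×19.5) is included at this height; Subtracting the remaining from the first: the first operand is absent here, so nothing remains; the r=5 cylinder at (1, 15) gives a regular 12-gon of circumradius 5 (constant along its height); Merging all regions: only the r=5 cylinder at (1, 15) is present, so the union is just that shape — 1 connected region. The outline is a single polygon with 12 vertices. Extrusion per mm of travel: 0.6 × 0.12 / (π × 0.875²) = 0.029934. Accumulating E over each segment gives final E = 0.9297.

G0 X-4.00 Y15.00 Z9.36
G1 X-3.33 Y12.50 E0.0775
G1 X-1.50 Y10.67 E0.1549
G1 X1.00 Y10.00 E0.2324
G1 X3.50 Y10.67 E0.3099
G1 X5.33 Y12.50 E0.3874
G1 X6.00 Y15.00 E0.4648
G1 X5.33 Y17.50 E0.5423
G1 X3.50 Y19.33 E0.6198
G1 X1.00 Y20.00 E0.6973
G1 X-1.50 Y19.33 E0.7747
G1 X-3.33 Y17.50 E0.8522
G1 X-4.00 Y15.00 E0.9297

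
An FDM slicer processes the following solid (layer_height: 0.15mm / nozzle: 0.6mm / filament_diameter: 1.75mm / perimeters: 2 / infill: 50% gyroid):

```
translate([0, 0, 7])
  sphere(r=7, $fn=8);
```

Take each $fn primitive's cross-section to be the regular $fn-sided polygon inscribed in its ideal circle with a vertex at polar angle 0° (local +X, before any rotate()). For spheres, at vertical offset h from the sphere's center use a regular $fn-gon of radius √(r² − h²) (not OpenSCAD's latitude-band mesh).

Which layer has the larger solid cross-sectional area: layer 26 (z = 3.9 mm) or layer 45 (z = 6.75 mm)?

layer 45 (z = 6.75 mm)

Layer 26 (z = 3.9): the r=7 sphere slices to a regular 8-gon of circumradius 6.276 (√(r²−h²) with h=3.1 from center) (area = (8/2)·6.276²·sin(360°/8) = 111.41 mm²). So its area = 111.41 mm². Layer 45 (z = 6.75): the r=7 sphere slices to a regular 8-gon of circumradius 6.996 (√(r²−h²) with h=0.25 from center) (area = (8/2)·6.996²·sin(360°/8) = 138.42 mm²). So its area = 138.42 mm². Layer 45 is larger (138.42 vs 111.41 mm²).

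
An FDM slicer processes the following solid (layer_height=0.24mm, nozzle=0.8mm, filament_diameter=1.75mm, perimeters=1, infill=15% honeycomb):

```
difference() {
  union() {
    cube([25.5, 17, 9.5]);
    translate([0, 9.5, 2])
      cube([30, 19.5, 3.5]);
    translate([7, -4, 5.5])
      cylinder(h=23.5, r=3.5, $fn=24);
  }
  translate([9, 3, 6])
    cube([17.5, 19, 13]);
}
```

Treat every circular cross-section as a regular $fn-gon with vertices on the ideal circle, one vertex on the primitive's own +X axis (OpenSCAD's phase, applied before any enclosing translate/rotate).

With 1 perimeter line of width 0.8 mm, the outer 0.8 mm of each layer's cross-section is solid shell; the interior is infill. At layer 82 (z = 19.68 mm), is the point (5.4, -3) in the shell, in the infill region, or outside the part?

At z = 19.68 mm: the cube does not reach this height (z outside [0, 9.5]); the cube at (0, 9.5) is not intersected at this z (z outside [2, 5.5]); the cylinder at (7, -4): section is a regular 24-gon, circumradius r=3.5; Merging all regions: only the r=3.5 cylinder at (7, -4) is present, so the union is just that shape — 1 connected region; the cube at (9, 3) is not intersected at this z (z outside [6, 19]); Taking the first minus the rest: none of the subtracted shapes is present at this height, so the result so far is unchanged — 1 connected region. Overall, the cross-section is a single solid region. The nearest boundary edge runs (4.53, -1.53)→(3.97, -2.25); distance from the point to it = 1.59 mm. The point is inside the cross-section and 1.59 mm from the nearest boundary — more than the 0.8 mm shell width (1 × 0.8), so it's in the infill interior.

infill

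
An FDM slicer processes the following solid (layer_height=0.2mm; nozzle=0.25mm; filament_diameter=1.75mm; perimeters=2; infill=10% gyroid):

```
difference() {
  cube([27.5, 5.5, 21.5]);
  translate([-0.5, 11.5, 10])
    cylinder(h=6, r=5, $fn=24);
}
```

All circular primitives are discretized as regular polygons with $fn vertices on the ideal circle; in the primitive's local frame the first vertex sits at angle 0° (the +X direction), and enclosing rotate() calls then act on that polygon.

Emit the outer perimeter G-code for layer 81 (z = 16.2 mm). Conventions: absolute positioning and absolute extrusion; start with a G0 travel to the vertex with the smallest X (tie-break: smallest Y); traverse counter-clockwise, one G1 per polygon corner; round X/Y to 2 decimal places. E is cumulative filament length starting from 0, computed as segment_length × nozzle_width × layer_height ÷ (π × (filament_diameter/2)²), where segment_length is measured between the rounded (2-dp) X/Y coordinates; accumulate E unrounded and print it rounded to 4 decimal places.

At z = 16.2 mm: the cube (footprint 27.5×5.5) is included at this height; the cylinder at (-0.5, 11.5) is not intersected at this z (z outside [10, 16]); Subtracting the remaining from the first: none of the subtracted shapes is present at this height, so the 27.5×5.5 cube is unchanged — 1 connected region. The outline is a single polygon with 4 vertices. Extrusion per mm of travel: 0.25 × 0.2 / (π × 0.875²) = 0.020788. Accumulating E over each segment gives final E = 1.3720.

G0 X0.00 Y0.00 Z16.20
G1 X27.50 Y0.00 E0.5717
G1 X27.50 Y5.50 E0.6860
G1 X0.00 Y5.50 E1.2576
G1 X0.00 Y0.00 E1.3720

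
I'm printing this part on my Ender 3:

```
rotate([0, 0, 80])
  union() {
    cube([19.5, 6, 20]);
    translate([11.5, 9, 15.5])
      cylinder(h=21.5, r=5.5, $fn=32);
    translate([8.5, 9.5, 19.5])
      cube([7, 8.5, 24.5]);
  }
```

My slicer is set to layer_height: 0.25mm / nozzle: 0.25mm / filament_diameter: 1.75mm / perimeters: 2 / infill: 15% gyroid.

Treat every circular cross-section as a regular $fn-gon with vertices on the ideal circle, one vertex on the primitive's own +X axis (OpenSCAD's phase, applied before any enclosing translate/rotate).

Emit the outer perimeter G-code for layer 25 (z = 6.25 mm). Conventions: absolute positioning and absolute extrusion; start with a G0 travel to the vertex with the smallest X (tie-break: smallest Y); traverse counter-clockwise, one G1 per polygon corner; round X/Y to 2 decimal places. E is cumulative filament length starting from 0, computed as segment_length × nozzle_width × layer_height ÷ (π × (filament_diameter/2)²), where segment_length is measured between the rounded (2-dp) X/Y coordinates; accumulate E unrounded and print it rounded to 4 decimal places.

At z = 6.25 mm: the 19.5×6 cube contributes its full rectangle; the cylinder at (11.5, 9) is absent (z outside [15.5, 37]); the cube at (8.5, 9.5) is not intersected at this z (z outside [19.5, 44]); Combining (union): only the 19.5×6 cube is present, so the union is just that shape — 1 connected region; (rotated 80° about Z; rotation is an isometry so areas/perimeters/island counts are preserved). The outline is a single polygon with 4 vertices. Extrusion per mm of travel: 0.25 × 0.25 / (π × 0.875²) = 0.025984. Accumulating E over each segment gives final E = 1.3254.

G0 X-5.91 Y1.04 Z6.25
G1 X0.00 Y0.00 E0.1559
G1 X3.39 Y19.20 E0.6625
G1 X-2.52 Y20.25 E0.8185
G1 X-5.91 Y1.04 E1.3254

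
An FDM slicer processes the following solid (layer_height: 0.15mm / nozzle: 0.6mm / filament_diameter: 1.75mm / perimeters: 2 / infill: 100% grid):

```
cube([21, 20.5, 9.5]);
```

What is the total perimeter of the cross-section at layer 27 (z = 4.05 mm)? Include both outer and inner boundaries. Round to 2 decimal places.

At z = 4.05 mm: the cube is present — its section is the full 21×20.5 rectangle (perimeter 83.00 mm). Overall, the cross-section is a single solid region. Total boundary length (outer) = 83.00 mm.

83.00 mm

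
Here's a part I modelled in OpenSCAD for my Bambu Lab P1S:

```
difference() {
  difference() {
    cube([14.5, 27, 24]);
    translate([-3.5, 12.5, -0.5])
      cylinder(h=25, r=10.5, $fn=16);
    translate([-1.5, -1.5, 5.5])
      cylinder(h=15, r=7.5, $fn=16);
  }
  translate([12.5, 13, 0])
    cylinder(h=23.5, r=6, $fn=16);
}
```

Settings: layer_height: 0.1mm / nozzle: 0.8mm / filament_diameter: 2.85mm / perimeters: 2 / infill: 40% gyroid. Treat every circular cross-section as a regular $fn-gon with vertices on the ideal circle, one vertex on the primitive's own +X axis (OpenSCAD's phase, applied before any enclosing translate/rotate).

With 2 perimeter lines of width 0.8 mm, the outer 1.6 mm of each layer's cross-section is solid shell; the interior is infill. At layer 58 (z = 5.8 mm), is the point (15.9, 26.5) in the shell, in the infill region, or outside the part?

outside

At z = 5.8 mm: the 14.5×27 cube contributes its full rectangle; the r=10.5 cylinder at (-3.5, 12.5) contributes a regular 16-gon of circumradius 10.5; the r=7.5 cylinder at (-1.5, -1.5) contributes a regular 16-gon of circumradius 7.5; Subtracting the remaining from the first: starting from the 14.5×27 cube, the r=10.5 cylinder at (-3.5, 12.5) partially overlaps it — only the 97.70 mm² overlap (of its 337.53 mm²) is removed, clipping the outline; the r=7.5 cylinder at (-1.5, -1.5) partially overlaps it — only the 18.09 mm² overlap (of its 172.21 mm²) is removed, clipping the outline — 1 connected region; the r=6 cylinder at (12.5, 13) gives a regular 16-gon of circumradius 6 (constant along its height); Taking the first minus the rest: starting from the result so far, the r=6 cylinder at (12.5, 13) partially overlaps it — only the 77.71 mm² overlap (of its 110.21 mm²) is removed, clipping the outline — 2 connected regions. Overall, the cross-section has 2 separate islands. The nearest boundary edge runs (14.50, 27.00)→(14.50, 18.60); distance from the point to it = 1.40 mm. The point is not inside any of the regions above, so it lies outside the cross-section (1.40 mm from the nearest boundary).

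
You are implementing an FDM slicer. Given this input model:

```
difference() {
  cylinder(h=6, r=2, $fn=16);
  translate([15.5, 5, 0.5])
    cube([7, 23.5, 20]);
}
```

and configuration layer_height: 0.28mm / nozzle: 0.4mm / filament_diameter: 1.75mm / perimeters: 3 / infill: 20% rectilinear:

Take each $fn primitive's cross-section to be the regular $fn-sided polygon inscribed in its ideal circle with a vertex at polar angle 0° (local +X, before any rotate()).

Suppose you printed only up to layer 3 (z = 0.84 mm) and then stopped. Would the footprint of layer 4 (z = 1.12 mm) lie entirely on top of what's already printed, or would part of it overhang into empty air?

entirely on top

Compare the two slices. At z = 0.84: the cylinder: section is a regular 16-gon, circumradius r=2 (area = (16/2)·2.000²·sin(360°/16) = 12.25 mm²); the cube at (15.5, 5) (footprint 7×23.5) is included at this height (area 164.50 mm²); After the difference (first − rest): starting from the r=2 cylinder (12.25 mm²), the 7×23.5 cube at (15.5, 5) misses the remaining region (no effect) — area = 12.25 mm². At z = 1.12: the r=2 cylinder gives a regular 16-gon of circumradius 2 (constant along its height) (area = (16/2)·2.000²·sin(360°/16) = 12.25 mm²); the cube at (15.5, 5) is present — its section is the full 7×23.5 rectangle (area 164.50 mm²); After the difference (first − rest): starting from the r=2 cylinder (12.25 mm²), the 7×23.5 cube at (15.5, 5) misses the remaining region (no effect) — area = 12.25 mm². Checking containment: the cross-section at z = 1.12 is a subset of the cross-section at z = 0.84.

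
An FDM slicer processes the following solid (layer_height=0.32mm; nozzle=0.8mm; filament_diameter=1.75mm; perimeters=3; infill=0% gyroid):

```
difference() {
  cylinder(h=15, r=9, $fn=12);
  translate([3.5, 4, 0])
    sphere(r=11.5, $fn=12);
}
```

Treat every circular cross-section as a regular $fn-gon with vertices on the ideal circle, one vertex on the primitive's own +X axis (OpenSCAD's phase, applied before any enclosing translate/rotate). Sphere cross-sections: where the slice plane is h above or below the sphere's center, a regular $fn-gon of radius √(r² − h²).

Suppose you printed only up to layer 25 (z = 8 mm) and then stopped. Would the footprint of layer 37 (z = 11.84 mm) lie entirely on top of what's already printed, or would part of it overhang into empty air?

Compare the two slices. At z = 8: the cylinder: section is a regular 12-gon, circumradius r=9 (area = (12/2)·9.000²·sin(360°/12) = 243.00 mm²); the r=11.5 sphere at (3.5, 4) slices to a regular 12-gon of circumradius 8.261 (√(r²−h²) with h=8 from center) (area = (12/2)·8.261²·sin(360°/12) = 204.75 mm²); Subtracting the remaining from the first: starting from the r=9 cylinder (243.00 mm²), the r=11.5 sphere at (3.5, 4) partially overlaps it — only the 134.82 mm² overlap (of its 204.75 mm²) is removed, clipping the outline — area = 108.18 mm². At z = 11.84: the r=9 cylinder gives a regular 12-gon of circumradius 9 (constant along its height) (area = (12/2)·9.000²·sin(360°/12) = 243.00 mm²); the sphere at (3.5, 4) does not reach this height (|z−center|=11.840 > r=11.5); Taking the first minus the rest: none of the subtracted shapes is present at this height, so the r=9 cylinder is unchanged — area = 243.00 mm². Checking containment: at z = 11.84 the cross-section extends beyond the z = 8 cross-section by about 134.82 mm².

part overhangs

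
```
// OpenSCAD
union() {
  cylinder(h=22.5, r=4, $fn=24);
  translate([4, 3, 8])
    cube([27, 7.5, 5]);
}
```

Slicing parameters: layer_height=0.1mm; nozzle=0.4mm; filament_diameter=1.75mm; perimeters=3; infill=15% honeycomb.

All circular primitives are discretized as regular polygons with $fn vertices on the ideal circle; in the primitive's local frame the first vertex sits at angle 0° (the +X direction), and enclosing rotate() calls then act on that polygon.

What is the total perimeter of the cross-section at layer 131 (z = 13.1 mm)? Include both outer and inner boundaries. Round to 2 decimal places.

At z = 13.1 mm: the cylinder: section is a regular 24-gon, circumradius r=4 (perimeter = 2·24·4.000·sin(180°/24) = 25.06 mm); the cube at (4, 3) is absent (z outside [8, 13]); Taking the union: only the r=4 cylinder is present, so the union is just that shape — boundary = 25.06 mm. Overall, the cross-section is a single solid region. Total boundary length (outer) = 25.06 mm.

25.06 mm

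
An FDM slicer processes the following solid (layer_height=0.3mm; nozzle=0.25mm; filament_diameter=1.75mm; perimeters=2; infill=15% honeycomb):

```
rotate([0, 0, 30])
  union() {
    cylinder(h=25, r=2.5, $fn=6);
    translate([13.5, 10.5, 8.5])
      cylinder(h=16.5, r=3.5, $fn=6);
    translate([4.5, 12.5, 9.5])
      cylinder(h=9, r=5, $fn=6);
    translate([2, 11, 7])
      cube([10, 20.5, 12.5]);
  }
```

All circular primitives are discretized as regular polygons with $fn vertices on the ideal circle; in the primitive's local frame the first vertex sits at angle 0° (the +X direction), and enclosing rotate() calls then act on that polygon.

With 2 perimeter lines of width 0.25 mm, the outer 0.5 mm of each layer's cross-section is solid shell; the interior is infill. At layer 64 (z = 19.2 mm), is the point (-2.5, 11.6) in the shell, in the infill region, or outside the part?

shell

At z = 19.2 mm: the cylinder: section is a regular 6-gon, circumradius r=2.5; the r=3.5 cylinder at (13.5, 10.5) gives a regular 6-gon of circumradius 3.5 (constant along its height); the cylinder at (4.5, 12.5) does not reach this height (z outside [9.5, 18.5]); the cube at (2, 11) is present — its section is the full 10×20.5 rectangle; Combining (union): the regions partially overlap (shared area 2.48 mm²), so overlapping operands fuse into one piece — 2 connected regions; (rotated 30° about Z; rotation is an isometry so areas/perimeters/island counts are preserved). Overall, the cross-section has 2 separate islands. Undo the 30° rotation: the query point maps to (3.635, 11.296) in the un-rotated model frame. The nearest boundary edge runs (10.29, 11.00)→(2.00, 11.00); distance from the point to it = 0.30 mm. (Shell/infill is judged within the island containing the point — the largest one.) The point is inside the cross-section, 0.30 mm from the nearest boundary — within the 0.5 mm shell band (2 × 0.25).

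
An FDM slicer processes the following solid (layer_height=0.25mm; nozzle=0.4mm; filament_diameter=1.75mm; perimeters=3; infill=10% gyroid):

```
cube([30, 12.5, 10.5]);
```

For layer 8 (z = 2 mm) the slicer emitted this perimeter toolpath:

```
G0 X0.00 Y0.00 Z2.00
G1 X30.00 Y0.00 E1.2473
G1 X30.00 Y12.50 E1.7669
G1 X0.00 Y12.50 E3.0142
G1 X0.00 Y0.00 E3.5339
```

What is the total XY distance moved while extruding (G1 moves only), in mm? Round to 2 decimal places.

Sum the Euclidean lengths of each G1 segment: total = 85.00 mm.

85.00 mm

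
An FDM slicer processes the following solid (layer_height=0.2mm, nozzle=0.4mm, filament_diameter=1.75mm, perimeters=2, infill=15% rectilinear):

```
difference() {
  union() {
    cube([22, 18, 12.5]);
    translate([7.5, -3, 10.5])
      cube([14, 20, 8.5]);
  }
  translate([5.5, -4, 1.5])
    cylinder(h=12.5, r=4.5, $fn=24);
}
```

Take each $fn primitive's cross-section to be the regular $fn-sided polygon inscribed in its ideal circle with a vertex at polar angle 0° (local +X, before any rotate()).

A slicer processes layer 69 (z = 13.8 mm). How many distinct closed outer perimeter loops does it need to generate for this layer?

At z = 13.8 mm: the cube is absent (z outside [0, 12.5]); the cube at (7.5, -3) is present — its section is the full 14×20 rectangle; Combining (union): only the 14×20 cube at (7.5, -3) is present, so the union is just that shape — 1 connected region; the r=4.5 cylinder at (5.5, -4) gives a regular 24-gon of circumradius 4.5 (constant along its height); Subtracting the remaining from the first: starting from the result so far, the r=4.5 cylinder at (5.5, -4) partially overlaps it — only the 4.65 mm² overlap (of its 62.89 mm²) is removed, clipping the outline — 1 connected region. The result has 1 disconnected region.

1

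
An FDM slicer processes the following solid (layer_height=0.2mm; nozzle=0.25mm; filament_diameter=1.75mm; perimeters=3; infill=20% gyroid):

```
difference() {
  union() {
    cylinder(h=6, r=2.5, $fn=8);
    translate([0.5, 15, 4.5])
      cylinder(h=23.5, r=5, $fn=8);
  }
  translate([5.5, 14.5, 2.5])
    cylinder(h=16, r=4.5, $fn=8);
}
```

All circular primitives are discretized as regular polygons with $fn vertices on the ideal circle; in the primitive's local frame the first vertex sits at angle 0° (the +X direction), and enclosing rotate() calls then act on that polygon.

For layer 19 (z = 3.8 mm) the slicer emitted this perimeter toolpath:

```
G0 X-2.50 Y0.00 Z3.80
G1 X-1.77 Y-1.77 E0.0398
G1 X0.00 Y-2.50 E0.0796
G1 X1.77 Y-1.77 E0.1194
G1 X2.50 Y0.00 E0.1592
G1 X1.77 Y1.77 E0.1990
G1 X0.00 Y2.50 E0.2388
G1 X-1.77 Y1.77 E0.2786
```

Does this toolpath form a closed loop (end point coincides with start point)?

no

Start point (G0): (-2.50, 0.00). End point (last G1): the path does not return to the start — open.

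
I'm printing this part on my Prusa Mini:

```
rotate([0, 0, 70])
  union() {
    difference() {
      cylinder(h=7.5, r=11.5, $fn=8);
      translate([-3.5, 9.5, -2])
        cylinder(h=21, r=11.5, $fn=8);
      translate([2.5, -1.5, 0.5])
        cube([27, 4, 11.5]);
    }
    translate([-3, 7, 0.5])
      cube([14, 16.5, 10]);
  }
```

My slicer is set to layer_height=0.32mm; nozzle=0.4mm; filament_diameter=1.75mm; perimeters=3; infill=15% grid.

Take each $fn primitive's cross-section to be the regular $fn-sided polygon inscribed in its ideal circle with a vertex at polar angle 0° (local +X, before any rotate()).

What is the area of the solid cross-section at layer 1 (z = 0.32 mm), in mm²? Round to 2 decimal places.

At z = 0.32 mm: the r=11.5 cylinder gives a regular 8-gon of circumradius 11.5 (constant along its height) (area = (8/2)·11.500²·sin(360°/8) = 374.06 mm²); the cylinder at (-3.5, 9.5): section is a regular 8-gon, circumradius r=11.5 (area = (8/2)·11.500²·sin(360°/8) = 374.06 mm²); the cube at (2.5, -1.5) is not intersected at this z (z outside [0.5, 12]); Taking the first minus the rest: starting from the r=11.5 cylinder (374.06 mm²), the r=11.5 cylinder at (-3.5, 9.5) partially overlaps it — only the 159.88 mm² overlap (of its 374.06 mm²) is removed, clipping the outline — area = 214.18 mm²; the cube at (-3, 7) does not reach this height (z outside [0.5, 10.5]); Combining (union): only the result so far is present, so the union is just that shape — area = 214.18 mm²; (whole slice rotated 70° about Z — lengths, areas and connectivity unchanged). Overall, the cross-section is a single solid region. Net area = 214.18 mm².

214.18 mm²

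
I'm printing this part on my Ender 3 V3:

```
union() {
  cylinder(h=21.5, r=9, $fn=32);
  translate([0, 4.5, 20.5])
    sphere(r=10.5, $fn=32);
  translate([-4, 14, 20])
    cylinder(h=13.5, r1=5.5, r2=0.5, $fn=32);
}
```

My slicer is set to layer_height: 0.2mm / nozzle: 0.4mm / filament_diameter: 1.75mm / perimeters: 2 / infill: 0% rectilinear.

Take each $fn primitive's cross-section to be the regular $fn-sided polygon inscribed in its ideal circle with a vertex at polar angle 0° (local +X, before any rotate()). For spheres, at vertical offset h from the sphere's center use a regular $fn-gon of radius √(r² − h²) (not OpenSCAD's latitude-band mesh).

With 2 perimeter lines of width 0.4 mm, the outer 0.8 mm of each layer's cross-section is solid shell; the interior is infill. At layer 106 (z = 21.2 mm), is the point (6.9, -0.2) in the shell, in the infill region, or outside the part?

infill

At z = 21.2 mm: the r=9 cylinder gives a regular 32-gon of circumradius 9 (constant along its height); the sphere at (0, 4.5): section is a regular 32-gon, circumradius = √(r²−h²) = √(10.5²−0.7²) = 10.477; the cone at (-4, 14) contributes a regular 32-gon of circumradius 5.056 (interpolated between r1=5.5 and r2=0.5 at t=0.089); Merging all regions: the regions partially overlap (shared area 243.43 mm²), so overlapping operands fuse into one piece — 1 connected region. Overall, the cross-section is a single solid region. The nearest boundary edge runs (9.68, 0.49)→(8.91, -0.96); distance from the point to it = 2.14 mm. The point is inside the cross-section and 2.14 mm from the nearest boundary — more than the 0.8 mm shell width (2 × 0.4), so it's in the infill interior.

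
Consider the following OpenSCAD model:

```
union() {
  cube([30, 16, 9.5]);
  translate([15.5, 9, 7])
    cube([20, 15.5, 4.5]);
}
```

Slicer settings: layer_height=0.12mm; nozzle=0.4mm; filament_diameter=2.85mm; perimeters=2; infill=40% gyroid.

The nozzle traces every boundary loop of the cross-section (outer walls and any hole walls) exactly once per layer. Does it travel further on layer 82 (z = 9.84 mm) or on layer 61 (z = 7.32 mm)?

layer 61 (z = 7.32 mm)

Layer 82 (z = 9.84): the cube does not reach this height (z outside [0, 9.5]); the cube at (15.5, 9) is present — its section is the full 20×15.5 rectangle (perimeter 71.00 mm); Taking the union: only the 20×15.5 cube at (15.5, 9) is present, so the union is just that shape — boundary = 71.00 mm. So its perimeter = 71.00 mm. Layer 61 (z = 7.32): the cube (footprint 30×16) is included at this height (perimeter 92.00 mm); the 20×15.5 cube at (15.5, 9) contributes its full rectangle (perimeter 71.00 mm); Combining (union): the regions partially overlap (shared area 101.50 mm²), so the edge portions inside another operand are dropped and the merged outline is re-measured after clipping — boundary = 120.00 mm. So its perimeter = 120.00 mm. Layer 61 is larger (120.00 vs 71.00 mm).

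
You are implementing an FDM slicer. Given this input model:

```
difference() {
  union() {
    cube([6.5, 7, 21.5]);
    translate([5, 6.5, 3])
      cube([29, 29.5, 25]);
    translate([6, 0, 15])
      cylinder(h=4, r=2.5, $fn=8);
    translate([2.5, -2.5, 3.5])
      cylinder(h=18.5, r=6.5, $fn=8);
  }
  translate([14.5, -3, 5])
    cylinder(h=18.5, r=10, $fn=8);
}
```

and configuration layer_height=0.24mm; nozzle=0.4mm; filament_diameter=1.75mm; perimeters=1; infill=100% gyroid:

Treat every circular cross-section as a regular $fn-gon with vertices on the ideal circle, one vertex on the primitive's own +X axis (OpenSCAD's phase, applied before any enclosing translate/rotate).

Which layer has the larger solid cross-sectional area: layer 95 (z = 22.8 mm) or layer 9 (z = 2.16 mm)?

layer 95 (z = 22.8 mm)

Layer 95 (z = 22.8): the cube is absent (z outside [0, 21.5]); the 29×29.5 cube at (5, 6.5) contributes its full rectangle (area 855.50 mm²); the cylinder at (6, 0) does not reach this height (z outside [15, 19]); the cylinder at (2.5, -2.5) does not reach this height (z outside [3.5, 22]); Merging all regions: only the 29×29.5 cube at (5, 6.5) is present, so the union is just that shape — area = 855.50 mm²; the r=10 cylinder at (14.5, -3) contributes a regular 8-gon of circumradius 10 (area = (8/2)·10.000²·sin(360°/8) = 282.84 mm²); Taking the first minus the rest: starting from that combined region (855.50 mm²), the r=10 cylinder at (14.5, -3) partially overlaps it — only the 0.60 mm² overlap (of its 282.84 mm²) is removed, clipping the outline — area = 854.90 mm². So its area = 854.90 mm². Layer 9 (z = 2.16): the 6.5×7 cube contributes its full rectangle (area 45.50 mm²); the cube at (5, 6.5) is not intersected at this z (z outside [3, 28]); the cylinder at (6, 0) does not reach this height (z outside [15, 19]); the cylinder at (2.5, -2.5) is not intersected at this z (z outside [3.5, 22]); Taking the union: only the 6.5×7 cube is present, so the union is just that shape — area = 45.50 mm²; the cylinder at (14.5, -3) does not reach this height (z outside [5, 23.5]); Taking the first minus the rest: none of the subtracted shapes is present at this height, so the result so far is unchanged — area = 45.50 mm². So its area = 45.50 mm². Layer 95 is larger (854.90 vs 45.50 mm²).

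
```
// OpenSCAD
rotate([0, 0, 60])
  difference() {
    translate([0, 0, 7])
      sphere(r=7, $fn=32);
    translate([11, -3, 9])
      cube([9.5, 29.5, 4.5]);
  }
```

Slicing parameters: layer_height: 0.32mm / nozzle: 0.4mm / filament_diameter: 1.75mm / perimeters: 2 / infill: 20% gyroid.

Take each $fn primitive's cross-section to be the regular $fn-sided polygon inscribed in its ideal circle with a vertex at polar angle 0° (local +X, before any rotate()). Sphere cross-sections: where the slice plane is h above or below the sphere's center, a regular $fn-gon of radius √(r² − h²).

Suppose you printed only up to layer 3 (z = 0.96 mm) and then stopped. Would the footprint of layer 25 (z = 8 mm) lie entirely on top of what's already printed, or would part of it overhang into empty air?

part overhangs

Compare the two slices. At z = 0.96: the r=7 sphere slices to a regular 32-gon of circumradius 3.538 (√(r²−h²) with h=6.04 from center) (area = (32/2)·3.538²·sin(360°/32) = 39.08 mm²); the cube at (11, -3) does not reach this height (z outside [9, 13.5]); Subtracting the remaining from the first: none of the subtracted shapes is present at this height, so the r=7 sphere is unchanged — area = 39.08 mm²; (rotated 60° about Z; rotation is an isometry so areas/perimeters/island counts are preserved). At z = 8: the sphere: section is a regular 32-gon, circumradius = √(r²−h²) = √(7²−1²) = 6.928 (area = (32/2)·6.928²·sin(360°/32) = 149.83 mm²); the cube at (11, -3) does not reach this height (z outside [9, 13.5]); After the difference (first − rest): none of the subtracted shapes is present at this height, so the r=7 sphere is unchanged — area = 149.83 mm²; (rotated 60° about Z; rotation is an isometry so areas/perimeters/island counts are preserved). Checking containment: at z = 8 the cross-section extends beyond the z = 0.96 cross-section by about 110.75 mm².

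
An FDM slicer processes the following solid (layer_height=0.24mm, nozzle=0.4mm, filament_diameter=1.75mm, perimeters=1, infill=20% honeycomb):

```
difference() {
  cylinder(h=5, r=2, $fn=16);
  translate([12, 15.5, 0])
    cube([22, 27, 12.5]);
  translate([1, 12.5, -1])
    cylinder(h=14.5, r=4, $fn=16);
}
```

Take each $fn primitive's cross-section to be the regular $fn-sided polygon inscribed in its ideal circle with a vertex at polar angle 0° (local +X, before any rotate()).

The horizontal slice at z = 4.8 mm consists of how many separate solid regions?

1

At z = 4.8 mm: the r=2 cylinder contributes a regular 16-gon of circumradius 2; the cube at (12, 15.5) is present — its section is the full 22×27 rectangle; the r=4 cylinder at (1, 12.5) contributes a regular 16-gon of circumradius 4; After the difference (first − rest): starting from the r=2 cylinder, the 22×27 cube at (12, 15.5) misses the remaining region (no effect); the r=4 cylinder at (1, 12.5) misses the remaining region (no effect) — 1 connected region. The result has 1 disconnected region.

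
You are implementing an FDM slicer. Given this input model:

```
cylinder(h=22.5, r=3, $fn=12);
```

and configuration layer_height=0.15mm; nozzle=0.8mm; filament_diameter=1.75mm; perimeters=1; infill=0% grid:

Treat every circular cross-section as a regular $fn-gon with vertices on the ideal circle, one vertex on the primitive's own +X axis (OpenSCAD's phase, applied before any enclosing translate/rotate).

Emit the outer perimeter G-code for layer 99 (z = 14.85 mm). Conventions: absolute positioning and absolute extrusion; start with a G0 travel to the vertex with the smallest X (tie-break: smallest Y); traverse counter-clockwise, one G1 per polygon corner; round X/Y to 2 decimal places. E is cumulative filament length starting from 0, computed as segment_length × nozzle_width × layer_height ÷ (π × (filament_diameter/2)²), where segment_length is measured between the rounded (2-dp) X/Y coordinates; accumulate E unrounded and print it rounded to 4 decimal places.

At z = 14.85 mm: the r=3 cylinder gives a regular 12-gon of circumradius 3 (constant along its height). The outline is a single polygon with 12 vertices. Extrusion per mm of travel: 0.8 × 0.15 / (π × 0.875²) = 0.049890. Accumulating E over each segment gives final E = 0.9300.

G0 X-3.00 Y0.00 Z14.85
G1 X-2.60 Y-1.50 E0.0775
G1 X-1.50 Y-2.60 E0.1551
G1 X0.00 Y-3.00 E0.2325
G1 X1.50 Y-2.60 E0.3100
G1 X2.60 Y-1.50 E0.3876
G1 X3.00 Y0.00 E0.4650
G1 X2.60 Y1.50 E0.5425
G1 X1.50 Y2.60 E0.6201
G1 X0.00 Y3.00 E0.6975
G1 X-1.50 Y2.60 E0.7750
G1 X-2.60 Y1.50 E0.8526
G1 X-3.00 Y0.00 E0.9300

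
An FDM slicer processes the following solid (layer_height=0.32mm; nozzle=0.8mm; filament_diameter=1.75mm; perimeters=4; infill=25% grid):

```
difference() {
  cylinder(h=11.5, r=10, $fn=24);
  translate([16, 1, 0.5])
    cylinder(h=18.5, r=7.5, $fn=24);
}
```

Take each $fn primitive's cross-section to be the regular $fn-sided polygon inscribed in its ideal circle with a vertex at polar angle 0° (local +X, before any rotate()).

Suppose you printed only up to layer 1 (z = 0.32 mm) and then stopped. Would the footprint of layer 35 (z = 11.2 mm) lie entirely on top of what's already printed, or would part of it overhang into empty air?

Compare the two slices. At z = 0.32: the cylinder: section is a regular 24-gon, circumradius r=10 (area = (24/2)·10.000²·sin(360°/24) = 310.58 mm²); the cylinder at (16, 1) is not intersected at this z (z outside [0.5, 19]); After the difference (first − rest): none of the subtracted shapes is present at this height, so the r=10 cylinder is unchanged — area = 310.58 mm². At z = 11.2: the r=10 cylinder gives a regular 24-gon of circumradius 10 (constant along its height) (area = (24/2)·10.000²·sin(360°/24) = 310.58 mm²); the r=7.5 cylinder at (16, 1) contributes a regular 24-gon of circumradius 7.5 (area = (24/2)·7.500²·sin(360°/24) = 174.70 mm²); Subtracting the remaining from the first: starting from the r=10 cylinder (310.58 mm²), the r=7.5 cylinder at (16, 1) partially overlaps it — only the 6.16 mm² overlap (of its 174.70 mm²) is removed, clipping the outline — area = 304.42 mm². Checking containment: the cross-section at z = 11.2 is a subset of the cross-section at z = 0.32.

entirely on top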